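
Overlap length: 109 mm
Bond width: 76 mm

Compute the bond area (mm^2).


Bond area = 109 * 76 = 8284 mm^2

8284


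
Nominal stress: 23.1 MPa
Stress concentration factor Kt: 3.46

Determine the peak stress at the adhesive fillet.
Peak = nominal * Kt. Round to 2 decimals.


Peak stress = 23.1 * 3.46
= 79.93 MPa

79.93


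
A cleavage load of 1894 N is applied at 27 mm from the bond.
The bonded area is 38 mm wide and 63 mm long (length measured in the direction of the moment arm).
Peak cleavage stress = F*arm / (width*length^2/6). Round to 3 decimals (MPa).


Moment = 1894 * 27 = 51138 N*mm
Section modulus = 38 * 3969 / 6 = 150822 / 6 mm^3
Stress = 51138 / (150822 / 6) = 306828 / 150822
= 2.034 MPa

2.034


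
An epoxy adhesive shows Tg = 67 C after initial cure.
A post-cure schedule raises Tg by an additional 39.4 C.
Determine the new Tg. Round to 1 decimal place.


New Tg = 67 + 39.4
= 106.4 C

106.4


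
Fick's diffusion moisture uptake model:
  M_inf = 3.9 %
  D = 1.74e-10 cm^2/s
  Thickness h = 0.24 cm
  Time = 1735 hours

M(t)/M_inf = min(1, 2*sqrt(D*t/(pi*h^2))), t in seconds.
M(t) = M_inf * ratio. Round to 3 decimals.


t_sec = 1735 * 3600 = 6246000
ratio = 2*sqrt(1.74e-10*6246000/(pi*0.24^2))
= min(1, 0.154996)
= 0.154996
M(t) = 3.9 * 0.154996 = 0.604 %

0.604


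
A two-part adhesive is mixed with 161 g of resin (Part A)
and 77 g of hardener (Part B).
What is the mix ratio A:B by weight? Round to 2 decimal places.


Mix ratio = mass_A / mass_B
= 161 / 77
= 2.09

2.09


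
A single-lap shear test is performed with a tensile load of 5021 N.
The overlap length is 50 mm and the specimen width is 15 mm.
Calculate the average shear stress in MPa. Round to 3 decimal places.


Shear stress = F / (overlap * width)
= 5021 / (50 * 15)
= 5021 / 750
= 6.695 MPa

6.695


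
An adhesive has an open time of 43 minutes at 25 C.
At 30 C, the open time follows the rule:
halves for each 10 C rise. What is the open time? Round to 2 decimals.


Factor = 2^((30-25)/10) = 1.4142
Open time = 43 / 1.4142 = 30.41 min

30.41


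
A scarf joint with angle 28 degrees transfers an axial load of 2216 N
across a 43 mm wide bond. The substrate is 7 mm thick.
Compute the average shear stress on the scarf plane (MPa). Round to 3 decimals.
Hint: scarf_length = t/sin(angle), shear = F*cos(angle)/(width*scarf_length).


scarf_length = 7 / sin(28 deg) = 14.9104 mm
cos(28 deg) = 0.882948
shear stress = 2216 * 0.882948 / (43 * 14.9104)
= 3.052 MPa

3.052


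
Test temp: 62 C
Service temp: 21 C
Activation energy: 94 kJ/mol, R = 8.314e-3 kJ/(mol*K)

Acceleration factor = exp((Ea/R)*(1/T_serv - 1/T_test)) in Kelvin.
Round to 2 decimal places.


AF = exp((94/0.008314)*(1/294.15 - 1/335.15))
= 110.18

110.18


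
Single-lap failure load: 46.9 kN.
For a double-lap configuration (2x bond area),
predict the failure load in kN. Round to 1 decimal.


Failure load = 46.9 * 2 = 93.8 kN

93.8


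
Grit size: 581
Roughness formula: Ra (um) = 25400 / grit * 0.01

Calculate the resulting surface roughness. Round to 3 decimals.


Ra = 25400 / 581 * 0.01
= 0.437 um

0.437


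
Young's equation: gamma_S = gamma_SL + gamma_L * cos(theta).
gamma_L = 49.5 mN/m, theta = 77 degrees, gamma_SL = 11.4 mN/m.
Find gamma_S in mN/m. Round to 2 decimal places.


cos(77 deg) = 0.224951
gamma_S = 11.4 + 49.5 * 0.224951
= 22.54 mN/m

22.54


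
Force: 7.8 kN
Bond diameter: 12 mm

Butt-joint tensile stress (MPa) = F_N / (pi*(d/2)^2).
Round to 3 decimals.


F_N = 7.8 * 1000 = 7800.0 N
A = pi*(6.0)^2 = 113.0973 mm^2
stress = 7800.0 / 113.0973 = 68.967 MPa

68.967


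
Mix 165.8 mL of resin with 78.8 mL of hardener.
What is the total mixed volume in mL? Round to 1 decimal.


Total = 165.8 + 78.8 = 244.6 mL

244.6


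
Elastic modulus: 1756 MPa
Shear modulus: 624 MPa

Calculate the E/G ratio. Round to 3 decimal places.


E / G = 1756 / 624 = 2.814

2.814


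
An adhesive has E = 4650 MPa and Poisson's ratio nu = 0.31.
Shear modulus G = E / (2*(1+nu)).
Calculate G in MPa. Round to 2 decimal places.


G = 4650 / (2*(1+0.31))
= 4650 / 2.62
= 1774.81 MPa

1774.81


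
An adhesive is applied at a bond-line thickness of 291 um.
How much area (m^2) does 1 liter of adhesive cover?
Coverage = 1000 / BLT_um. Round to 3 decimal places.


Coverage = 1000 / 291 = 3.436 m^2

3.436


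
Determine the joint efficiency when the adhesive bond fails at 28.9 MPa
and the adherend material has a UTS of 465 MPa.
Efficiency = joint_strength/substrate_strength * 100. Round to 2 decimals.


Joint efficiency = 28.9 / 465 * 100
= 6.22%

6.22


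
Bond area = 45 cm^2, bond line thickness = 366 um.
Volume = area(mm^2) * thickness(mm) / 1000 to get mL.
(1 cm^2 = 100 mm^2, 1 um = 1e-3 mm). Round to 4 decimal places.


area_mm2 = 45 * 100 = 4500
blt_mm = 366 * 1e-3 = 0.366
vol_mm3 = 4500 * 0.366 = 1647.0
vol_mL = 1647.0 / 1000 = 1.6470 mL

1.6470


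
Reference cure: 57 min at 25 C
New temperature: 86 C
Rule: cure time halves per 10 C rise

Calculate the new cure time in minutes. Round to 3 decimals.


factor = 2^((86-25)/10) = 68.5935
t_new = 57 / 68.5935 = 0.831 min

0.831


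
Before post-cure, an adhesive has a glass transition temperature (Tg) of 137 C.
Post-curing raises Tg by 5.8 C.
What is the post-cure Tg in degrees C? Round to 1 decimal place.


Tg_post = Tg_base + delta_Tg
= 137 + 5.8
= 142.8 C

142.8


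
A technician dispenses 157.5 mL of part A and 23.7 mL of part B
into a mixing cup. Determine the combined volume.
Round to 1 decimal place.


Combined volume = 157.5 + 23.7
= 181.2 mL

181.2


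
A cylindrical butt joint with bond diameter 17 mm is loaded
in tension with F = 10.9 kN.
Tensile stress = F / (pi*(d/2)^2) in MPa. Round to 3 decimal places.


Area = pi * (17/2)^2 = 226.9801 mm^2
Stress = 10.9*1000 / 226.9801
= 48.022 MPa

48.022


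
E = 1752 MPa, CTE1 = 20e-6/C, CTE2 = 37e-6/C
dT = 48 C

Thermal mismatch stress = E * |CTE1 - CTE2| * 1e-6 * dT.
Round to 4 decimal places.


= 1752 * 17e-6 * 48
= 1.4296 MPa

1.4296


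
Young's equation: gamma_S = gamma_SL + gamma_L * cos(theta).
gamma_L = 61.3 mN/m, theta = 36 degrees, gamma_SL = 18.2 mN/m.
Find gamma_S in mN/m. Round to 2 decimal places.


cos(36 deg) = 0.809017
gamma_S = 18.2 + 61.3 * 0.809017
= 67.79 mN/m

67.79


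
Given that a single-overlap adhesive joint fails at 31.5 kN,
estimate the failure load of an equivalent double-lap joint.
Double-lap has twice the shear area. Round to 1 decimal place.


Double-lap factor = 2
Expected load = 31.5 * 2 = 63.0 kN

63.0


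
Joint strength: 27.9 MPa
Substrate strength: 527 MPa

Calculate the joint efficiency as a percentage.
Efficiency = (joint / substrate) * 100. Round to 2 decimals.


Efficiency = (27.9 / 527) * 100 = 5.29%

5.29


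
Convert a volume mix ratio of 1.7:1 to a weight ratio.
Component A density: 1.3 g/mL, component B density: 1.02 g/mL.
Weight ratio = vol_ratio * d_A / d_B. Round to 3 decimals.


= 1.7 * 1.3 / 1.02 = 2.167

2.167


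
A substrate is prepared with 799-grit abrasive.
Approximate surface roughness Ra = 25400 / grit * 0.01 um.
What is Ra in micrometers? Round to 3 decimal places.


Ra = 25400 / 799 * 0.01 = 0.318 um

0.318


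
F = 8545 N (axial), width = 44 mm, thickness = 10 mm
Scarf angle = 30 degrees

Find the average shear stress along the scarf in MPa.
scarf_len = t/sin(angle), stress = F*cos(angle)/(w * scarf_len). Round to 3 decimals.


scarf_len = 10/sin(30 deg) = 20.0000
cos(30 deg) = 0.866025
stress = 8545*0.866025/(44*20.0000) = 8.409 MPa

8.409


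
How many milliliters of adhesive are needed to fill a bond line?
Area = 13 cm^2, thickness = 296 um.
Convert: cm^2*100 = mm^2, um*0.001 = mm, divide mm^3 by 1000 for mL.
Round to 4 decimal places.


= (13 * 100) * (296 * 0.001) / 1000
= 0.3848 mL

0.3848


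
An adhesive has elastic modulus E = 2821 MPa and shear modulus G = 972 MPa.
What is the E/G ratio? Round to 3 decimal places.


E/G = 2821 / 972 = 2.902

2.902


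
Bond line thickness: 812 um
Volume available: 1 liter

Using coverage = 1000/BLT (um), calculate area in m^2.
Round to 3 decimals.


1 L = 1e6 mm^3, thickness = 812 um = 0.812 mm
Area = 1e6 / 0.812 mm^2 = (1e6 / 0.812) / 1e6 m^2 = 1000 / 812 m^2
= 1.232 m^2

1.232


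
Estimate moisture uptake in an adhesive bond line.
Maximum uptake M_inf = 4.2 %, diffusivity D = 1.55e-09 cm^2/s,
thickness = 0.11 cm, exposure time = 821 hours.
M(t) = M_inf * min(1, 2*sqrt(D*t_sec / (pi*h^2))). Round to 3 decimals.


Convert time: 821 h = 2955600 s
ratio = min(1, 2*sqrt(1.55e-09*2955600/(pi*0.11^2)))
= 0.694306
M(t) = 4.2 * 0.694306 = 2.916%

2.916


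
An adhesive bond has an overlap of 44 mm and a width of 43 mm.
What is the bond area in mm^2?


Bond area = overlap * width
= 44 * 43
= 1892 mm^2

1892


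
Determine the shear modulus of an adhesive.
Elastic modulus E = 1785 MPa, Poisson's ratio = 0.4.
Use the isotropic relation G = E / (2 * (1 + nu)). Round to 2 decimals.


G = 1785 / (2*(1+0.4)) = 1785 / 2.80
= 637.50 MPa

637.50


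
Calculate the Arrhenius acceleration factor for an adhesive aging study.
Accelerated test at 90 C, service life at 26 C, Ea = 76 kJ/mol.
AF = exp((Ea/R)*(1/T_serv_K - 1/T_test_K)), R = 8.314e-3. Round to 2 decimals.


T_test = 363.15 K, T_serv = 299.15 K
Ea/R = 76 / 0.008314 = 9141.21
AF = exp(9141.21 * (1/299.15 - 1/363.15))
= 218.17

218.17


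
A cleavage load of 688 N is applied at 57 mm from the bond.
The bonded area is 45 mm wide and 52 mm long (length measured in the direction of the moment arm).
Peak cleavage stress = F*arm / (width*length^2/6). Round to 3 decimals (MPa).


Moment = 688 * 57 = 39216 N*mm
Section modulus = 45 * 2704 / 6 = 121680 / 6 mm^3
Stress = 39216 / (121680 / 6) = 235296 / 121680
= 1.934 MPa

1.934


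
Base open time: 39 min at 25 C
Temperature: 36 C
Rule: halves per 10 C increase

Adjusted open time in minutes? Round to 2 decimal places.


Acceleration = 2^((36-25)/10) = 2.1435
Open time = 39 / 2.1435 = 18.19 min

18.19


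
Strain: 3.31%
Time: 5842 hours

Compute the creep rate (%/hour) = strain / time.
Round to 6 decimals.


Creep rate = 3.31 / 5842
= 0.000567 %/h

0.000567


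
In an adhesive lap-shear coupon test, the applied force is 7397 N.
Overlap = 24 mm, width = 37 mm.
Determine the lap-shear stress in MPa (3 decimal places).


stress = F / (overlap * width)
= 7397 / (24 * 37)
= 8.330 MPa

8.330


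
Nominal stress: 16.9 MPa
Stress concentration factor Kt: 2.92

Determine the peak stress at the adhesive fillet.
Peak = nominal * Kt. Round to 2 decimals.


Peak stress = 16.9 * 2.92
= 49.35 MPa

49.35


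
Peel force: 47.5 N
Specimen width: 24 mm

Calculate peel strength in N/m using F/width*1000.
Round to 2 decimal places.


Peel strength = 47.5 / 24 * 1000 = 1979.17 N/m

1979.17


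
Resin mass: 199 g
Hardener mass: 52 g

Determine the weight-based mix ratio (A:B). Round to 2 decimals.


Ratio = 199 / 52 = 3.83

3.83


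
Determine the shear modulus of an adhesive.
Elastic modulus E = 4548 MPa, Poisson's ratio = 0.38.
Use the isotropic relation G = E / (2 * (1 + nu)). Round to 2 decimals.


G = 4548 / (2*(1+0.38)) = 4548 / 2.76
= 1647.83 MPa

1647.83


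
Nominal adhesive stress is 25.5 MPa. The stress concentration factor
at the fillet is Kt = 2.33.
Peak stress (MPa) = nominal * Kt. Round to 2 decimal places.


Peak = 25.5 * 2.33 = 59.42 MPa

59.42


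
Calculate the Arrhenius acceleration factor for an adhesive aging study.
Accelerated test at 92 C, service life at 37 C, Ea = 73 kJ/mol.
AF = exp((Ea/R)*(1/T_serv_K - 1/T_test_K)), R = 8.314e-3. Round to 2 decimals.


T_test = 365.15 K, T_serv = 310.15 K
Ea/R = 73 / 0.008314 = 8780.37
AF = exp(8780.37 * (1/310.15 - 1/365.15))
= 71.10

71.10


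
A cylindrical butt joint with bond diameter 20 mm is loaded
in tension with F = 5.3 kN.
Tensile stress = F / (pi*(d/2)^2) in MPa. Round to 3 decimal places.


Area = pi * (20/2)^2 = 314.1593 mm^2
Stress = 5.3*1000 / 314.1593
= 16.870 MPa

16.870


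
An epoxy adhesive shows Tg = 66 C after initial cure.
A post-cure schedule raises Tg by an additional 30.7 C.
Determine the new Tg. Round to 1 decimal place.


New Tg = 66 + 30.7
= 96.7 C

96.7


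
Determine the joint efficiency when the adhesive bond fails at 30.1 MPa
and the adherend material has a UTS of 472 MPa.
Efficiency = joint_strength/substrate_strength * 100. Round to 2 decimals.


Joint efficiency = 30.1 / 472 * 100
= 6.38%

6.38


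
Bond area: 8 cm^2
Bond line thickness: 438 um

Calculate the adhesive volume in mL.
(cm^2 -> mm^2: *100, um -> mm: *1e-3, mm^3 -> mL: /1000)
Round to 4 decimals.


V = 8*100 * 438*1e-3 / 1000
= 0.3504 mL

0.3504


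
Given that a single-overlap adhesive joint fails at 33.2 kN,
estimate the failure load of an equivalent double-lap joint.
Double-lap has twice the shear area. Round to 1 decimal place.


Double-lap factor = 2
Expected load = 33.2 * 2 = 66.4 kN

66.4


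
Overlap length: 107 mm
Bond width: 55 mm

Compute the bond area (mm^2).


Bond area = 107 * 55 = 5885 mm^2

5885


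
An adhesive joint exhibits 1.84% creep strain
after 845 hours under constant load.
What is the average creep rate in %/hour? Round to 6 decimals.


Creep rate = strain / time
= 1.84 / 845
= 0.002178 %/h

0.002178


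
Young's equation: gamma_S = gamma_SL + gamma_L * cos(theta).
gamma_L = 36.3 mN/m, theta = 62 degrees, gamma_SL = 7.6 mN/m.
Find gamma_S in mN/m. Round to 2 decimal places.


cos(62 deg) = 0.469472
gamma_S = 7.6 + 36.3 * 0.469472
= 24.64 mN/m

24.64


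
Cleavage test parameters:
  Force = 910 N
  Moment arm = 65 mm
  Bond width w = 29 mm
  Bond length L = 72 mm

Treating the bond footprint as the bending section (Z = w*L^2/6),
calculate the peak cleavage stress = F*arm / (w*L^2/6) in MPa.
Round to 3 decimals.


M = 910 * 65 = 59150 N*mm
Z = 29 * 72^2 / 6 = 150336 / 6 mm^3
sigma = M / Z = 6 * 59150 / 150336 = 354900 / 150336
= 2.361 MPa

2.361


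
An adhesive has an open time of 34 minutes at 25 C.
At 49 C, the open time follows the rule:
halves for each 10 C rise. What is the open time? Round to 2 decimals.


Factor = 2^((49-25)/10) = 5.2780
Open time = 34 / 5.2780 = 6.44 min

6.44


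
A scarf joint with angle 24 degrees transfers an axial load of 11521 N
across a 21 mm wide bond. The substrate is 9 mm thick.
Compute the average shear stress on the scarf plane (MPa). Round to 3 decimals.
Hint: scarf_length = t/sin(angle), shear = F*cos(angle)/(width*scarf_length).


scarf_length = 9 / sin(24 deg) = 22.1273 mm
cos(24 deg) = 0.913545
shear stress = 11521 * 0.913545 / (21 * 22.1273)
= 22.650 MPa

22.650


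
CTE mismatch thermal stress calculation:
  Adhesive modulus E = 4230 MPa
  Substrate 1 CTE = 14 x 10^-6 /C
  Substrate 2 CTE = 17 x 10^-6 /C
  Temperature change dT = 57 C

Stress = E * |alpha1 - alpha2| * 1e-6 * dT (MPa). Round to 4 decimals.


delta_alpha = |14 - 17| = 3 x 10^-6/C
Stress = 4230 * 3e-6 * 57
= 0.7233 MPa

0.7233


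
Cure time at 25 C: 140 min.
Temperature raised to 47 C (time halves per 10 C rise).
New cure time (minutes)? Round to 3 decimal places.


Acceleration factor = 2^(22/10) = 4.5948
New time = 140 / 4.5948 = 30.469 min

30.469


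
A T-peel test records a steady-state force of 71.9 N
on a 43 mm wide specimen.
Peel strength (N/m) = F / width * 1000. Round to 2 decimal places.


Peel strength = 71.9 / 43 * 1000
= 1672.09 N/m

1672.09


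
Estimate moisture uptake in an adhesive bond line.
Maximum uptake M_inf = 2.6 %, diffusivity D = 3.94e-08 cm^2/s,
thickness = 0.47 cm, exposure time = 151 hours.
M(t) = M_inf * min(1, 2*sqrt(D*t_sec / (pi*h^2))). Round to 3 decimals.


Convert time: 151 h = 543600 s
ratio = min(1, 2*sqrt(3.94e-08*543600/(pi*0.47^2)))
= 0.351354
M(t) = 2.6 * 0.351354 = 0.914%

0.914


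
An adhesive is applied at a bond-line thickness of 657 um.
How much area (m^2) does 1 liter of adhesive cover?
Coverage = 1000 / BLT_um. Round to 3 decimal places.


Coverage = 1000 / 657 = 1.522 m^2

1.522


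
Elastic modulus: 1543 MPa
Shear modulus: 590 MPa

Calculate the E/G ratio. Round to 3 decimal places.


E / G = 1543 / 590 = 2.615

2.615


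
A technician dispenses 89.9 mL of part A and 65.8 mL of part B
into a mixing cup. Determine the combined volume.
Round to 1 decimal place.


Combined volume = 89.9 + 65.8
= 155.7 mL

155.7


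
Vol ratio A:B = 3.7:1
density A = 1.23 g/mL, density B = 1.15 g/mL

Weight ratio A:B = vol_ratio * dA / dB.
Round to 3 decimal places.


Weight ratio = 3.7 * 1.23 / 1.15
= 3.957

3.957


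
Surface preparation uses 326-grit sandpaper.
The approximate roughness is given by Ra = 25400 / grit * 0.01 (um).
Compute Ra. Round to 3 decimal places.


Ra = 25400 / 326 * 0.01
= 254 / 326
= 0.779 um

0.779


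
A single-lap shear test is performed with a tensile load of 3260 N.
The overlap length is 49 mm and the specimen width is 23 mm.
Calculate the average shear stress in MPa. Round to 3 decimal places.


Shear stress = F / (overlap * width)
= 3260 / (49 * 23)
= 3260 / 1127
= 2.893 MPa

2.893


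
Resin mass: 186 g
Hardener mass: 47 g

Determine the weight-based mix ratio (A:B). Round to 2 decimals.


Ratio = 186 / 47 = 3.96

3.96


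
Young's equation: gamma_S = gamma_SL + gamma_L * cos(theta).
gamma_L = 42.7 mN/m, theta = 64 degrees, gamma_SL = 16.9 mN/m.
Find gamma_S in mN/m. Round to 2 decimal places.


cos(64 deg) = 0.438371
gamma_S = 16.9 + 42.7 * 0.438371
= 35.62 mN/m

35.62


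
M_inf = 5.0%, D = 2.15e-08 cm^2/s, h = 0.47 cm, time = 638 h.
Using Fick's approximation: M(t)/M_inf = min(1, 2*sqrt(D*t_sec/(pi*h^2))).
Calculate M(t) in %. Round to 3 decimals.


t = 2296800 s
ratio = min(1, 2*sqrt(2.15e-08*2296800/(pi*0.2209)))
= 0.533504
M(t) = 5.0 * 0.533504 = 2.668%

2.668


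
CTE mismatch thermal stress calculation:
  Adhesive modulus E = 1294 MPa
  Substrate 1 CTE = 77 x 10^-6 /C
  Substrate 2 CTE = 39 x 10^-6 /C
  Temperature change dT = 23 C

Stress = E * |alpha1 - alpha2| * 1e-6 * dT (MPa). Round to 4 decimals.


delta_alpha = |77 - 39| = 38 x 10^-6/C
Stress = 1294 * 38e-6 * 23
= 1.1310 MPa

1.1310


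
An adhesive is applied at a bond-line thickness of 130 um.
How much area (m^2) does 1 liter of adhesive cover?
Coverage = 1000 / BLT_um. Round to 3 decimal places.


Coverage = 1000 / 130 = 7.692 m^2

7.692


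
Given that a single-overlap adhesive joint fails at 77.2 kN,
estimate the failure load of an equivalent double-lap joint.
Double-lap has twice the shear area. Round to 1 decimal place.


Double-lap factor = 2
Expected load = 77.2 * 2 = 154.4 kN

154.4


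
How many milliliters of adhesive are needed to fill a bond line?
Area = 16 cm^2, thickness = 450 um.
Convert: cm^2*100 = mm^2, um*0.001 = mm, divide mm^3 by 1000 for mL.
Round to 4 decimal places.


= (16 * 100) * (450 * 0.001) / 1000
= 0.7200 mL

0.7200


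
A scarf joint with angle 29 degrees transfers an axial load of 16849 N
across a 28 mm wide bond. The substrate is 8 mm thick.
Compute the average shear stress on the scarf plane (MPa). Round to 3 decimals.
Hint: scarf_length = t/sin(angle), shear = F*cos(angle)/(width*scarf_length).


scarf_length = 8 / sin(29 deg) = 16.5013 mm
cos(29 deg) = 0.874620
shear stress = 16849 * 0.874620 / (28 * 16.5013)
= 31.895 MPa

31.895


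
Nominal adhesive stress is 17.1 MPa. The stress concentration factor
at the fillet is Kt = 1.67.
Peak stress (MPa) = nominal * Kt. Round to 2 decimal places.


Peak = 17.1 * 1.67 = 28.56 MPa

28.56


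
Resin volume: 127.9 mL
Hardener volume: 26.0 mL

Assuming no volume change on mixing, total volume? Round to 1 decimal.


V_total = 127.9 + 26.0 = 153.9 mL

153.9


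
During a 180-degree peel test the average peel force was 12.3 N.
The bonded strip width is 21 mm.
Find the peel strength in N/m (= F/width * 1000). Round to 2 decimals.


Peel strength = F/width * 1000
= 12.3 / 21 * 1000
= 585.71 N/m

585.71


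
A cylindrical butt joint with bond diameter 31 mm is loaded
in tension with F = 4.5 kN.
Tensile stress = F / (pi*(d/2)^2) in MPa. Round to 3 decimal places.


Area = pi * (31/2)^2 = 754.7676 mm^2
Stress = 4.5*1000 / 754.7676
= 5.962 MPa

5.962


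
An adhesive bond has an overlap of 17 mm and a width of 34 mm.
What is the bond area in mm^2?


Bond area = overlap * width
= 17 * 34
= 578 mm^2

578


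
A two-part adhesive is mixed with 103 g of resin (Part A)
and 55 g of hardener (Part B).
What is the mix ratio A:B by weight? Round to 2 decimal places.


Mix ratio = mass_A / mass_B
= 103 / 55
= 1.87

1.87


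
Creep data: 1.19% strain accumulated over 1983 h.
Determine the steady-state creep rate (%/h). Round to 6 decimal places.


Rate = 1.19 / 1983 = 0.000600 %/h

0.000600


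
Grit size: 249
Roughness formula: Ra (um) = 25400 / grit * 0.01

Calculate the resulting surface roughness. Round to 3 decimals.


Ra = 25400 / 249 * 0.01
= 1.020 um

1.020


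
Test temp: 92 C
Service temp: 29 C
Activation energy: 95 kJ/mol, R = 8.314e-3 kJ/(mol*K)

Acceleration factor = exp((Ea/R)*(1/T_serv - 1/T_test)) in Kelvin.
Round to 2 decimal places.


AF = exp((95/0.008314)*(1/302.15 - 1/365.15))
= 681.77

681.77


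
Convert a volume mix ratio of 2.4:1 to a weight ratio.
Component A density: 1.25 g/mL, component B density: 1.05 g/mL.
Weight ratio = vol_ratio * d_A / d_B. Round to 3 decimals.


= 2.4 * 1.25 / 1.05 = 2.857

2.857


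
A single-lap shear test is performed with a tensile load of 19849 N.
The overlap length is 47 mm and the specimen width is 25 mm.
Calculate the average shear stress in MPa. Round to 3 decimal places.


Shear stress = F / (overlap * width)
= 19849 / (47 * 25)
= 19849 / 1175
= 16.893 MPa

16.893


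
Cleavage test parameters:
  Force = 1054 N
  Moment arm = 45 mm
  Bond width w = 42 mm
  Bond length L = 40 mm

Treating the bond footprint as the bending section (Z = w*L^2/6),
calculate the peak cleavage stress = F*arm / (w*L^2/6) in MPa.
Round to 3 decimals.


M = 1054 * 45 = 47430 N*mm
Z = 42 * 40^2 / 6 = 67200 / 6 mm^3
sigma = M / Z = 6 * 47430 / 67200 = 284580 / 67200
= 4.235 MPa

4.235


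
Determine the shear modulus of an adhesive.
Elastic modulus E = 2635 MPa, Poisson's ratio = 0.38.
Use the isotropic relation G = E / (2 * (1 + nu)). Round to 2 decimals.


G = 2635 / (2*(1+0.38)) = 2635 / 2.76
= 954.71 MPa

954.71


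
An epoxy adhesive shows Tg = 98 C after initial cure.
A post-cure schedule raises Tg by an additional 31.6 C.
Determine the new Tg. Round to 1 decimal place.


New Tg = 98 + 31.6
= 129.6 C

129.6


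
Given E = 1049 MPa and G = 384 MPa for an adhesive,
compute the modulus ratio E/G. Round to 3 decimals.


E/G ratio = 1049 / 384 = 2.732

2.732


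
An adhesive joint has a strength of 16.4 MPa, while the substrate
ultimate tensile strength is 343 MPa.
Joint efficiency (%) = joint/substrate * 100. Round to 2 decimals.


Efficiency = 16.4 / 343 * 100
= 4.78%

4.78


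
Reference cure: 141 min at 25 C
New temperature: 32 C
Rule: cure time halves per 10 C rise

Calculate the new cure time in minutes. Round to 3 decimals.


factor = 2^((32-25)/10) = 1.6245
t_new = 141 / 1.6245 = 86.796 min

86.796


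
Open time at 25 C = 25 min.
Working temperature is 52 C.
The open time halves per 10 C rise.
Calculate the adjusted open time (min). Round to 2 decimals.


factor = 2^((52 - 25) / 10) = 6.4980
ot = 25 / 6.4980 = 3.85 min

3.85


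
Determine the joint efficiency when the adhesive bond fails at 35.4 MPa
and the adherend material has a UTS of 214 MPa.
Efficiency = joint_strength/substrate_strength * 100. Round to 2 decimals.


Joint efficiency = 35.4 / 214 * 100
= 16.54%

16.54


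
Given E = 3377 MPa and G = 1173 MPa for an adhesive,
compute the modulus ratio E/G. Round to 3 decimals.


E/G ratio = 3377 / 1173 = 2.879

2.879


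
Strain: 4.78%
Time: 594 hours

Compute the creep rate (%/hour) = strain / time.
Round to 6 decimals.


Creep rate = 4.78 / 594
= 0.008047 %/h

0.008047


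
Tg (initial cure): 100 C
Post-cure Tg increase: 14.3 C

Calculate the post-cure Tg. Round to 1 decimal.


Post-cure Tg = 100 + 14.3 = 114.3 C

114.3


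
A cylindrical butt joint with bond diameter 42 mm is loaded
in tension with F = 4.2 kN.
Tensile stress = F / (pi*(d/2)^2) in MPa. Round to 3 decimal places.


Area = pi * (42/2)^2 = 1385.4424 mm^2
Stress = 4.2*1000 / 1385.4424
= 3.032 MPa

3.032


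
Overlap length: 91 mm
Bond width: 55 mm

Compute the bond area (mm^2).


Bond area = 91 * 55 = 5005 mm^2

5005


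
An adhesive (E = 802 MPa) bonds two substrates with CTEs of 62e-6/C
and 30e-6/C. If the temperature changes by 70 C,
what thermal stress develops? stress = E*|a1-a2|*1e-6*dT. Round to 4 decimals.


Stress = 802 * |62 - 30| * 1e-6 * 70
= 1.7965 MPa

1.7965


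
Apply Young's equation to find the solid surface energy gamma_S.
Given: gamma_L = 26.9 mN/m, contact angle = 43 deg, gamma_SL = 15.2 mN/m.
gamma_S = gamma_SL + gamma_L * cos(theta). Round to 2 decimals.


theta_rad = 43 * pi/180 = 0.750492
gamma_S = 15.2 + 26.9 * cos(0.750492)
= 34.87 mN/m

34.87


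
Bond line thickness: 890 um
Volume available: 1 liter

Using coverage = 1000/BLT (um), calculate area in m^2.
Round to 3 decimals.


1 L = 1e6 mm^3, thickness = 890 um = 0.89 mm
Area = 1e6 / 0.89 mm^2 = (1e6 / 0.89) / 1e6 m^2 = 1000 / 890 m^2
= 1.124 m^2

1.124


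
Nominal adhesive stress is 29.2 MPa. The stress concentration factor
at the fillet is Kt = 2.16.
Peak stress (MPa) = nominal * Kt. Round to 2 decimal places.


Peak = 29.2 * 2.16 = 63.07 MPa

63.07


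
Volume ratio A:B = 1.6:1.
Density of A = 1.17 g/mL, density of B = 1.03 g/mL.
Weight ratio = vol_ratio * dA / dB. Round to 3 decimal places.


Wt ratio = 1.6 * 1.17 / 1.03
= 1.817

1.817


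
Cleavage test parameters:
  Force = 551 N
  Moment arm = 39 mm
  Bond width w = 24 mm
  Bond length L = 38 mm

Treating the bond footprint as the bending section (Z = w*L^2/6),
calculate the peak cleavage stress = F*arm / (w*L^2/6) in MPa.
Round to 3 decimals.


M = 551 * 39 = 21489 N*mm
Z = 24 * 38^2 / 6 = 34656 / 6 mm^3
sigma = M / Z = 6 * 21489 / 34656 = 128934 / 34656
= 3.720 MPa

3.720


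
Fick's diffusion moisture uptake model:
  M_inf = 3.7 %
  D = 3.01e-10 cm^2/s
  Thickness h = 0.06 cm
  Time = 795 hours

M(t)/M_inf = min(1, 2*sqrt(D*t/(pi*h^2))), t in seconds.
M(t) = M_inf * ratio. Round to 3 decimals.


t_sec = 795 * 3600 = 2862000
ratio = 2*sqrt(3.01e-10*2862000/(pi*0.06^2))
= min(1, 0.551978)
= 0.551978
M(t) = 3.7 * 0.551978 = 2.042 %

2.042


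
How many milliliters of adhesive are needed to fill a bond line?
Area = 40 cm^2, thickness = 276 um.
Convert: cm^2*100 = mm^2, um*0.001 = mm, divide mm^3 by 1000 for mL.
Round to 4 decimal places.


= (40 * 100) * (276 * 0.001) / 1000
= 1.1040 mL

1.1040


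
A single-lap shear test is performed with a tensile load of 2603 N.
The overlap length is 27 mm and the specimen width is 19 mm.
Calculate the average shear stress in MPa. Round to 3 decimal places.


Shear stress = F / (overlap * width)
= 2603 / (27 * 19)
= 2603 / 513
= 5.074 MPa

5.074


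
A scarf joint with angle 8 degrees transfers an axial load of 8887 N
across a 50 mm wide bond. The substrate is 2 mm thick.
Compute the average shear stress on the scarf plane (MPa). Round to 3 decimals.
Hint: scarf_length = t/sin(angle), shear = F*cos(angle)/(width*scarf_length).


scarf_length = 2 / sin(8 deg) = 14.3706 mm
cos(8 deg) = 0.990268
shear stress = 8887 * 0.990268 / (50 * 14.3706)
= 12.248 MPa

12.248


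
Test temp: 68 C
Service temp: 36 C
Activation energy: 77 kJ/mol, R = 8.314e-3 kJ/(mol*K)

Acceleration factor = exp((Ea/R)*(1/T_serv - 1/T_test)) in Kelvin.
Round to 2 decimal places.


AF = exp((77/0.008314)*(1/309.15 - 1/341.15))
= 16.61

16.61


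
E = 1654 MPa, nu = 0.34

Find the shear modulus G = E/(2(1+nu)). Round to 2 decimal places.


G = 1654 / (2 * 1.34)
= 617.16 MPa

617.16


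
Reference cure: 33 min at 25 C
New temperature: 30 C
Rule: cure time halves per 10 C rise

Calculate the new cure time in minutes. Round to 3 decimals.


factor = 2^((30-25)/10) = 1.4142
t_new = 33 / 1.4142 = 23.335 min

23.335


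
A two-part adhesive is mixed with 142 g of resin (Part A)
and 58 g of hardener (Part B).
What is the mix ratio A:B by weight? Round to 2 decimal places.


Mix ratio = mass_A / mass_B
= 142 / 58
= 2.45

2.45


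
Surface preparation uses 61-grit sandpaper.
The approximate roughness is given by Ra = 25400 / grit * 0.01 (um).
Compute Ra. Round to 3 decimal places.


Ra = 25400 / 61 * 0.01
= 254 / 61
= 4.164 um

4.164


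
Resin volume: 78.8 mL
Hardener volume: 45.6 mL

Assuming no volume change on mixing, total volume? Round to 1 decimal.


V_total = 78.8 + 45.6 = 124.4 mL

124.4


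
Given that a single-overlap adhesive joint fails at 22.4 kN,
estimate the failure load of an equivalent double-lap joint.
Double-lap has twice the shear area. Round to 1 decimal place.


Double-lap factor = 2
Expected load = 22.4 * 2 = 44.8 kN

44.8


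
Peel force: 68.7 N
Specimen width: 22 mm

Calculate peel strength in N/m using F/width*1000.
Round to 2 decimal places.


Peel strength = 68.7 / 22 * 1000 = 3122.73 N/m

3122.73


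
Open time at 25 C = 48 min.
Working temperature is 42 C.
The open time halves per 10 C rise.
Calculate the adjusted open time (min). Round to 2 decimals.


factor = 2^((42 - 25) / 10) = 3.2490
ot = 48 / 3.2490 = 14.77 min

14.77


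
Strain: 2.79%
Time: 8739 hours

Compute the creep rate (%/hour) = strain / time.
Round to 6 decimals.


Creep rate = 2.79 / 8739
= 0.000319 %/h

0.000319


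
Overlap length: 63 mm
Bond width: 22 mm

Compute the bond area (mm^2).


Bond area = 63 * 22 = 1386 mm^2

1386


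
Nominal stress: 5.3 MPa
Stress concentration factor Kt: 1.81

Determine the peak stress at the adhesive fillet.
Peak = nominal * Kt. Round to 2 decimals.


Peak stress = 5.3 * 1.81
= 9.59 MPa

9.59


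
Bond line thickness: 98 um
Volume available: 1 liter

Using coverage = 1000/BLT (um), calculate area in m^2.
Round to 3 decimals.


1 L = 1e6 mm^3, thickness = 98 um = 0.098 mm
Area = 1e6 / 0.098 mm^2 = (1e6 / 0.098) / 1e6 m^2 = 1000 / 98 m^2
= 10.204 m^2

10.204


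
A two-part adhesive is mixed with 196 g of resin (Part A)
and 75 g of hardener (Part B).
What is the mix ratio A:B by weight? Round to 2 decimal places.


Mix ratio = mass_A / mass_B
= 196 / 75
= 2.61

2.61


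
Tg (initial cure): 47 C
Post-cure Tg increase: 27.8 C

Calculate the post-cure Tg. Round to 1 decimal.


Post-cure Tg = 47 + 27.8 = 74.8 C

74.8


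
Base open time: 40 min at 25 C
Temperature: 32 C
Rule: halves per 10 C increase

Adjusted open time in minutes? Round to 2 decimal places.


Acceleration = 2^((32-25)/10) = 1.6245
Open time = 40 / 1.6245 = 24.62 min

24.62


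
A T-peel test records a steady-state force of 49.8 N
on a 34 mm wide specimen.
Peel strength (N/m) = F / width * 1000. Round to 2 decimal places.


Peel strength = 49.8 / 34 * 1000
= 1464.71 N/m

1464.71


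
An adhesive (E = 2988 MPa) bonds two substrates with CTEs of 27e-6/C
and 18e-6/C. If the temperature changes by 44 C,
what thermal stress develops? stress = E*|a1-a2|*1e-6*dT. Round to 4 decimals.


Stress = 2988 * |27 - 18| * 1e-6 * 44
= 1.1832 MPa

1.1832


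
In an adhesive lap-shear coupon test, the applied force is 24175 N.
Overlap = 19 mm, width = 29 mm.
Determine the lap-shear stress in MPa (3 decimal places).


stress = F / (overlap * width)
= 24175 / (19 * 29)
= 43.875 MPa

43.875


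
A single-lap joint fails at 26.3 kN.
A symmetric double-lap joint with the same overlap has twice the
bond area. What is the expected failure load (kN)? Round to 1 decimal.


Double-lap load = 2 * 26.3 = 52.6 kN

52.6


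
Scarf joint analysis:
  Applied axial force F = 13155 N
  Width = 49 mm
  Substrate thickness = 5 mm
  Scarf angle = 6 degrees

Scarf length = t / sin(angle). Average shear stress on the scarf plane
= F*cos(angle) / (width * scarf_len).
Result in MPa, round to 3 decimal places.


Scarf length = 5 / sin(6 deg) = 47.8339 mm
cos(6 deg) = 0.994522
Shear = 13155 * 0.994522 / (49 * 47.8339)
= 5.582 MPa

5.582


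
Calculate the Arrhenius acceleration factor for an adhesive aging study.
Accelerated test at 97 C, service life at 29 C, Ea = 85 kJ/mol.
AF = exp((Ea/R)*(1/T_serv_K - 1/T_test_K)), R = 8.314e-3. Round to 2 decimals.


T_test = 370.15 K, T_serv = 302.15 K
Ea/R = 85 / 0.008314 = 10223.72
AF = exp(10223.72 * (1/302.15 - 1/370.15))
= 500.74

500.74


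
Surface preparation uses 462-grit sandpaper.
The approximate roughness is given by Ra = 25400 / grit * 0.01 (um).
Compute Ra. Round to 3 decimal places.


Ra = 25400 / 462 * 0.01
= 254 / 462
= 0.550 um

0.550


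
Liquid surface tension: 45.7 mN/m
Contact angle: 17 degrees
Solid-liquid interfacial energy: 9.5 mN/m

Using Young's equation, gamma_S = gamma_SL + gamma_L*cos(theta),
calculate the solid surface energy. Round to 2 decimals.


gamma_S = 9.5 + 45.7 * cos(17)
= 53.20 mN/m

53.20


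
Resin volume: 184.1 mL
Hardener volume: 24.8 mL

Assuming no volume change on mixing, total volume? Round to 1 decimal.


V_total = 184.1 + 24.8 = 208.9 mL

208.9


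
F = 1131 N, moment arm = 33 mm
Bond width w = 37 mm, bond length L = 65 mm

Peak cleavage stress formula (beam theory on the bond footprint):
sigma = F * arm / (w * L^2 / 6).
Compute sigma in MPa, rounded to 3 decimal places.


sigma = (1131 * 33) / (37 * 4225 / 6)
= 37323 * 6 / 156325
= 223938 / 156325
= 1.433 MPa

1.433


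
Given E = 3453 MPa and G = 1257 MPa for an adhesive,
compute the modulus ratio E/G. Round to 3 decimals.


E/G ratio = 3453 / 1257 = 2.747

2.747


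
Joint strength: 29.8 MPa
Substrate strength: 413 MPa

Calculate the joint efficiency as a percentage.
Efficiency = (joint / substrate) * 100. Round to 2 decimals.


Efficiency = (29.8 / 413) * 100 = 7.22%

7.22


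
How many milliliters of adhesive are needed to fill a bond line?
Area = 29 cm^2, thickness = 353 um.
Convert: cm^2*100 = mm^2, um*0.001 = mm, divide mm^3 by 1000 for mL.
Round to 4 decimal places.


= (29 * 100) * (353 * 0.001) / 1000
= 1.0237 mL

1.0237


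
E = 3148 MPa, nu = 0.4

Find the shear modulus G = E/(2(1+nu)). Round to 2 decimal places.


G = 3148 / (2 * 1.40)
= 1124.29 MPa

1124.29


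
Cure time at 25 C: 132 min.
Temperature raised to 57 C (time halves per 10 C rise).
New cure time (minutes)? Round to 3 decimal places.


Acceleration factor = 2^(32/10) = 9.1896
New time = 132 / 9.1896 = 14.364 min

14.364


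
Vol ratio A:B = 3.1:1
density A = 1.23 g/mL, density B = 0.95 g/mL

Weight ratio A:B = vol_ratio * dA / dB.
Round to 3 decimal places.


Weight ratio = 3.1 * 1.23 / 0.95
= 4.014

4.014


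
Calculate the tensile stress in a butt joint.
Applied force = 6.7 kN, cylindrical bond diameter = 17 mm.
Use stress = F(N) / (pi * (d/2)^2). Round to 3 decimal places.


A = pi * 8.5^2 = 226.9801 mm^2
sigma = 6700.0 / 226.9801 = 29.518 MPa

29.518


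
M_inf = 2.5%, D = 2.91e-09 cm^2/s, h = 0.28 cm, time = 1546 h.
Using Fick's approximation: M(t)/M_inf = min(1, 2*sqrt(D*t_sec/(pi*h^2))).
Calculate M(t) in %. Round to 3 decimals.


t = 5565600 s
ratio = min(1, 2*sqrt(2.91e-09*5565600/(pi*0.0784)))
= 0.512861
M(t) = 2.5 * 0.512861 = 1.282%

1.282


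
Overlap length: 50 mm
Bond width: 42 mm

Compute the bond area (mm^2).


Bond area = 50 * 42 = 2100 mm^2

2100


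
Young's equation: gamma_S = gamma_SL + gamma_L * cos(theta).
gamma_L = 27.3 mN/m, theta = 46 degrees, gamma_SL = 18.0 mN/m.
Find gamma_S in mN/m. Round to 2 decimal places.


cos(46 deg) = 0.694658
gamma_S = 18.0 + 27.3 * 0.694658
= 36.96 mN/m

36.96


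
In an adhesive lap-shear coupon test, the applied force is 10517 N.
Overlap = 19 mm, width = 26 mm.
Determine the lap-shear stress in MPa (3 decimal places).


stress = F / (overlap * width)
= 10517 / (19 * 26)
= 21.289 MPa

21.289


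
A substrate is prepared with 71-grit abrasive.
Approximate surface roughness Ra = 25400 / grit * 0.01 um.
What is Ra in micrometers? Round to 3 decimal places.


Ra = 25400 / 71 * 0.01 = 3.577 um

3.577


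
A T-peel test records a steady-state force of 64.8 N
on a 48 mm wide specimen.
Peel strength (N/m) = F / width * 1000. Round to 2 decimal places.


Peel strength = 64.8 / 48 * 1000
= 1350.00 N/m

1350.00


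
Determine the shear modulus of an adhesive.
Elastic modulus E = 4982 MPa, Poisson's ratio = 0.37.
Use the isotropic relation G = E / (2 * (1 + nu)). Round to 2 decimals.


G = 4982 / (2*(1+0.37)) = 4982 / 2.74
= 1818.25 MPa

1818.25


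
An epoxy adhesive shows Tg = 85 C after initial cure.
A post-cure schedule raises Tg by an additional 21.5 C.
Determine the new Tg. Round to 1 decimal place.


New Tg = 85 + 21.5
= 106.5 C

106.5


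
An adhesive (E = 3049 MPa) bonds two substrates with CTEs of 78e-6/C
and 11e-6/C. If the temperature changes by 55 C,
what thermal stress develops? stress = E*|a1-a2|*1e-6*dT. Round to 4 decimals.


Stress = 3049 * |78 - 11| * 1e-6 * 55
= 11.2356 MPa

11.2356


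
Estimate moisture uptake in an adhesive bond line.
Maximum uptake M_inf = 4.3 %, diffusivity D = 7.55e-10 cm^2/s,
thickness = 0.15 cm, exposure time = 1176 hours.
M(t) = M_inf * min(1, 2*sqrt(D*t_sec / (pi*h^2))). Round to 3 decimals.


Convert time: 1176 h = 4233600 s
ratio = min(1, 2*sqrt(7.55e-10*4233600/(pi*0.15^2)))
= 0.425297
M(t) = 4.3 * 0.425297 = 1.829%

1.829


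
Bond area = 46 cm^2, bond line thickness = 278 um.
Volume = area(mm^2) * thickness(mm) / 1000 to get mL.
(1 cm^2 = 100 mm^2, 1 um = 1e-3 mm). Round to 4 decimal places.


area_mm2 = 46 * 100 = 4600
blt_mm = 278 * 1e-3 = 0.278
vol_mm3 = 4600 * 0.278 = 1278.8
vol_mL = 1278.8 / 1000 = 1.2788 mL

1.2788


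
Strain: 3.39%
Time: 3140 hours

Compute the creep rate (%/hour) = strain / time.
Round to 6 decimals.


Creep rate = 3.39 / 3140
= 0.001080 %/h

0.001080


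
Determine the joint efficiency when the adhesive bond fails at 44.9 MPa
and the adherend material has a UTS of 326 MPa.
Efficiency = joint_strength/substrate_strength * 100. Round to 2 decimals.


Joint efficiency = 44.9 / 326 * 100
= 13.77%

13.77


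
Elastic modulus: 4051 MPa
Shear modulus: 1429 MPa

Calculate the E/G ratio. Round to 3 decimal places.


E / G = 4051 / 1429 = 2.835

2.835


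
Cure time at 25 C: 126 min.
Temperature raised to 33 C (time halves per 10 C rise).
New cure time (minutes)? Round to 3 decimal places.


Acceleration factor = 2^(8/10) = 1.7411
New time = 126 / 1.7411 = 72.368 min

72.368


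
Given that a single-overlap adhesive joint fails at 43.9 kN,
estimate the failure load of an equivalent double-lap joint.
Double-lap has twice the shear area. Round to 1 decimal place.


Double-lap factor = 2
Expected load = 43.9 * 2 = 87.8 kN

87.8


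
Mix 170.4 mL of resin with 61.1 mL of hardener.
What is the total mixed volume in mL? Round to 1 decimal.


Total = 170.4 + 61.1 = 231.5 mL

231.5


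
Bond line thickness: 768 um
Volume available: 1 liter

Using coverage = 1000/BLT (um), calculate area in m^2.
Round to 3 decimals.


1 L = 1e6 mm^3, thickness = 768 um = 0.768 mm
Area = 1e6 / 0.768 mm^2 = (1e6 / 0.768) / 1e6 m^2 = 1000 / 768 m^2
= 1.302 m^2

1.302


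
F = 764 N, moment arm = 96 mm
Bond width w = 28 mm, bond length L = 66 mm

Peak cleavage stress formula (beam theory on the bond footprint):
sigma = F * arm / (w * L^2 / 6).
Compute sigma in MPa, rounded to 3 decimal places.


sigma = (764 * 96) / (28 * 4356 / 6)
= 73344 * 6 / 121968
= 440064 / 121968
= 3.608 MPa

3.608
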